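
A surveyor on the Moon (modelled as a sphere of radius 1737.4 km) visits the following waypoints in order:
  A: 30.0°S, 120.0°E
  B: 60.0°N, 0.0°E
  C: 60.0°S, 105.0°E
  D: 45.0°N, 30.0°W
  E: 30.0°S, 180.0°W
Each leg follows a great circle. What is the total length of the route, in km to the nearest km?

Leg A→B: central angle 2.2777 rad, distance 3957.4 km.
Leg B→C: central angle 2.5230 rad, distance 4383.5 km.
Leg C→D: central angle 2.6107 rad, distance 4535.9 km.
Leg D→E: central angle 2.6549 rad, distance 4612.6 km.
Total: 3957.4 + 4383.5 + 4535.9 + 4612.6 ≈ 17489 km.

17489 km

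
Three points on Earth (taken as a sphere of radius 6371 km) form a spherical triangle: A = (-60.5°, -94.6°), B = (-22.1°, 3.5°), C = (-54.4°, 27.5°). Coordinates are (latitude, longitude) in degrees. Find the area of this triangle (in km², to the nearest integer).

Side lengths (central angles): a = 0.6458, b = 0.9820, c = 1.3045 rad; semiperimeter s = 1.4661.
By l'Huilier's theorem, tan(E/4) = √[tan(s/2) tan((s−a)/2) tan((s−b)/2) tan((s−c)/2)], giving spherical excess E = 0.3530 rad.
Area = E·R² = 0.3530 × (6371)² ≈ 14330027 km².

14330027 km²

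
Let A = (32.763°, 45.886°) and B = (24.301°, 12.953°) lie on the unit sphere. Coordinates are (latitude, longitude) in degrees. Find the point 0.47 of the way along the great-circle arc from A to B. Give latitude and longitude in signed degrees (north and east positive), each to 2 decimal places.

The central angle between A and B is δ = 0.5237 rad.
With f = 0.47, the slerp weights are sin((1−f)δ)/sin δ = 0.5479 and sin(fδ)/sin δ = 0.4872.
Weighted sum of the unit vectors: (0.5479)·(0.5854,0.6037,0.5412) + (0.4872)·(0.8882,0.2043,0.4115) = (0.7535, 0.4303, 0.4970).
Converting back: φ = atan2(z, √(x²+y²)) = 29.80°, λ = atan2(y, x) = 29.73°.

29.80°, 29.73°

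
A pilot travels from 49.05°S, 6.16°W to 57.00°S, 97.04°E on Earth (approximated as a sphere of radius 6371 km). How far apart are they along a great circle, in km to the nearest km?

In radians: φ₁ = -0.8561, φ₂ = -0.9948, Δλ = 103.200° = 1.8012 rad.
cos c = sin φ₁ sin φ₂ + cos φ₁ cos φ₂ cos Δλ = (-0.7553)(-0.8387) + (0.6554)(0.5446)(-0.2284) = 0.55192,
so c = arccos(0.55192) = 0.98613 rad.
Distance = R·c = 6371 × 0.9861 ≈ 6283 km.

6283 km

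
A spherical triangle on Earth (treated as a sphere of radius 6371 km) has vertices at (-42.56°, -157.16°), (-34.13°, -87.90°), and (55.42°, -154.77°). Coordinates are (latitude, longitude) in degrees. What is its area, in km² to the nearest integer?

Side lengths (central angles): a = 1.8519, b = 1.7104, c = 0.9330 rad; semiperimeter s = 2.2477.
By l'Huilier's theorem, tan(E/4) = √[tan(s/2) tan((s−a)/2) tan((s−b)/2) tan((s−c)/2)], giving spherical excess E = 1.1590 rad.
Area = E·R² = 1.1590 × (6371)² ≈ 47042556 km².

47042556 km²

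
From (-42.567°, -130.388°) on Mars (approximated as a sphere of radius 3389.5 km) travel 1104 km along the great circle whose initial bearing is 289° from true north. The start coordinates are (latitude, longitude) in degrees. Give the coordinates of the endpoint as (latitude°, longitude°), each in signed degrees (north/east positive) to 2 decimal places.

-34.34°, -151.88°

Angular distance δ = d/R = 1104/3389.5 = 0.32571 rad; initial bearing θ = 5.0440 rad.
sin φ₂ = sin φ₁ cos δ + cos φ₁ sin δ cos θ = (-0.6765)(0.9474) + (0.7365)(0.3200)(0.3256) = -0.5642, so φ₂ = -34.34°.
Δλ = atan2(sin θ sin δ cos φ₁, cos δ − sin φ₁ sin φ₂) = atan2(-0.2228, 0.5658) = -21.496°.
λ₂ = -130.388° − 21.496° = -151.88°.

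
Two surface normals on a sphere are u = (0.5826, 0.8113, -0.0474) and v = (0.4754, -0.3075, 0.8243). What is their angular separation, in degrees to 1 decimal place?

90.7°

u·v = -0.0116; |u| = 0.9999, |v| = 1.0000.
cos θ = (u·v)/(|u||v|) = -0.0116, so θ = 90.7°.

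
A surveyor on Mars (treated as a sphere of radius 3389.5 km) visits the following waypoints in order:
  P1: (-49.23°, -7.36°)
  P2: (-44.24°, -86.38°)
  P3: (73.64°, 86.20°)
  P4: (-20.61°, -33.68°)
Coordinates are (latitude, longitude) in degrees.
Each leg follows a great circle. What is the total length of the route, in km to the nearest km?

18945 km

Leg P1→P2: central angle 0.9053 rad, distance 3068.4 km.
Leg P2→P3: central angle 2.6250 rad, distance 8897.6 km.
Leg P3→P4: central angle 2.0591 rad, distance 6979.2 km.
Total: 3068.4 + 8897.6 + 6979.2 ≈ 18945 km.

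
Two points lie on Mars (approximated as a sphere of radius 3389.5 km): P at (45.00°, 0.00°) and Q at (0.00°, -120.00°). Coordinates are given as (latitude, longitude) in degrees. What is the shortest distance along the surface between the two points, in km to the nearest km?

6549 km

Let φ₁ = 0.7854 rad, φ₂ = 0.0000 rad, and Δλ = -2.0944 rad.
cos c = sin φ₁ sin φ₂ + cos φ₁ cos φ₂ cos Δλ = (0.7071)(0.0000) + (0.7071)(1.0000)(-0.5000) = -0.35355,
so c = arccos(-0.35355) = 1.93216 rad.
Distance = R·c = 3389.5 × 1.9322 ≈ 6549 km.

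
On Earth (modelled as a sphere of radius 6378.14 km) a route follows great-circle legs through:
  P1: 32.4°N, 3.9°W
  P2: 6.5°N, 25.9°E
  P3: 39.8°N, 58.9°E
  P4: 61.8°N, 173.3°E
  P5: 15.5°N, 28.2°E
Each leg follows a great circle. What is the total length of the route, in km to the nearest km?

Leg P1→P2: central angle 0.6622 rad, distance 4223.8 km.
Leg P2→P3: central angle 0.7775 rad, distance 4959.1 km.
Leg P3→P4: central angle 1.1438 rad, distance 7295.2 km.
Leg P4→P5: central angle 1.7092 rad, distance 10901.4 km.
Total: 4223.8 + 4959.1 + 7295.2 + 10901.4 ≈ 27380 km.

27380 km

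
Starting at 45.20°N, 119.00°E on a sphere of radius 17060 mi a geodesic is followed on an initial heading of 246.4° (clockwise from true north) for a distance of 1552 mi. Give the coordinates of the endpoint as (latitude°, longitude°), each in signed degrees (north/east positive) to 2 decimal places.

42.92°, 112.47°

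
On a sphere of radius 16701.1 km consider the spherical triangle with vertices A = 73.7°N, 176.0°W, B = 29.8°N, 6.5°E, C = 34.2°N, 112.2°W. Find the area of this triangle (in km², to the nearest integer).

Side lengths (central angles): a = 1.6362, b = 0.8737, c = 1.3349 rad; semiperimeter s = 1.9224.
By l'Huilier's theorem, tan(E/4) = √[tan(s/2) tan((s−a)/2) tan((s−b)/2) tan((s−c)/2)], giving spherical excess E = 0.7511 rad.
Area = E·R² = 0.7511 × (16701.1)² ≈ 209494192 km².

209494192 km²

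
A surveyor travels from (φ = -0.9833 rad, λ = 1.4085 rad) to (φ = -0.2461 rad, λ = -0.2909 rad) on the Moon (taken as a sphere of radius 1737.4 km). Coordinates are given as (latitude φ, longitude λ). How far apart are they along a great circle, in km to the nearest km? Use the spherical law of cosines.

With latitudes φ₁ = -56.339°, φ₂ = -14.100° and longitude difference Δλ = -97.368°:
cos c = sin φ₁ sin φ₂ + cos φ₁ cos φ₂ cos Δλ = (-0.8323)(-0.2436) + (0.5543)(0.9699)(-0.1282) = 0.13383,
so c = arccos(0.13383) = 1.43656 rad.
Distance = R·c = 1737.4 × 1.4366 ≈ 2496 km.

2496 km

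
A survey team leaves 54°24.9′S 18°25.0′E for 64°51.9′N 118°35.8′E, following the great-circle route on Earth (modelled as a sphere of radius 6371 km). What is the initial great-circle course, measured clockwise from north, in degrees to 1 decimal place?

41.9°

Δλ = 100.180° = 1.7485 rad.
y = sin Δλ · cos φ₂ = (0.9843)(0.4248) = 0.4181
x = cos φ₁ sin φ₂ − sin φ₁ cos φ₂ cos Δλ = (0.5819)(0.9053) − (-0.8133)(0.4248)(-0.1767) = 0.4658
θ = atan2(y, x) = 41.91°, so the bearing is 41.9°.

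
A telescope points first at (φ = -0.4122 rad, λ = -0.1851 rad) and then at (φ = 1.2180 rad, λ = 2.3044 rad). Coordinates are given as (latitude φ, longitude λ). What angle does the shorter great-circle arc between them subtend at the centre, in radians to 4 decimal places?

Let φ₁ = -0.4122 rad, φ₂ = 1.2180 rad, and Δλ = 2.4895 rad.
cos c = sin φ₁ sin φ₂ + cos φ₁ cos φ₂ cos Δλ = (-0.4006)(0.9384) + (0.9162)(0.3455)(-0.7948) = -0.62758,
so c = arccos(-0.62758) = 2.24923 rad.
So the angular separation is 2.2492 rad.

2.2492 rad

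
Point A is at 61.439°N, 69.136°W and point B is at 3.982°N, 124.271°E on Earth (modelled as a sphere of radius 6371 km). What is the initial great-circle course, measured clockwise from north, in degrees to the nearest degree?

345°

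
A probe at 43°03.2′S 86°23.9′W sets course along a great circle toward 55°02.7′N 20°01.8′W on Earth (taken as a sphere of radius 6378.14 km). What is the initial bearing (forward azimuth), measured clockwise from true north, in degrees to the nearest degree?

Δλ = 66.368° = 1.1583 rad.
y = sin Δλ · cos φ₂ = (0.9161)(0.5729) = 0.5249
x = cos φ₁ sin φ₂ − sin φ₁ cos φ₂ cos Δλ = (0.7307)(0.8196) − (-0.6827)(0.5729)(0.4009) = 0.7557
θ = atan2(y, x) = 34.78°, so the bearing is 35°.

35°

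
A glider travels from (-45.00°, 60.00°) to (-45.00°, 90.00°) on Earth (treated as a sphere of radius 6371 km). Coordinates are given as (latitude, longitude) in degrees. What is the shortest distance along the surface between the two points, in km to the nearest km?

2345 km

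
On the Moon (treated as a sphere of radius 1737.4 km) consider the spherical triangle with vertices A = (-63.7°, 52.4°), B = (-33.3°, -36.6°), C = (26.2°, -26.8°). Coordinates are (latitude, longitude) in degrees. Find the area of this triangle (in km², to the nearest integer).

Side lengths (central angles): a = 1.0511, b = 1.8979, c = 1.0488 rad; semiperimeter s = 1.9989.
By l'Huilier's theorem, tan(E/4) = √[tan(s/2) tan((s−a)/2) tan((s−b)/2) tan((s−c)/2)], giving spherical excess E = 0.5721 rad.
Area = E·R² = 0.5721 × (1737.4)² ≈ 1726827 km².

1726827 km²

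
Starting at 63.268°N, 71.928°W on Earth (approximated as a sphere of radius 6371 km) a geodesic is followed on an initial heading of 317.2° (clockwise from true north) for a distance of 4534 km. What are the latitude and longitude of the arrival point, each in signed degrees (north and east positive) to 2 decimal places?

63.11°, -173.06°

Angular distance δ = d/R = 4534/6371 = 0.71166 rad; initial bearing θ = 5.5362 rad.
sin φ₂ = sin φ₁ cos δ + cos φ₁ sin δ cos θ = (0.8931)(0.7573) + (0.4498)(0.6531)(0.7337) = 0.8919, so φ₂ = 63.11°.
Δλ = atan2(sin θ sin δ cos φ₁, cos δ − sin φ₁ sin φ₂) = atan2(-0.1996, -0.0393) = -101.135°.
λ₂ = -71.928° − 101.135° = -173.06°.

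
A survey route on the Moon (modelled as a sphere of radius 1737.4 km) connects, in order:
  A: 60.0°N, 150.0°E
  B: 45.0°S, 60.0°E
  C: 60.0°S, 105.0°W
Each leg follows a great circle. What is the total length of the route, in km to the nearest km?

6127 km

Leg A→B: central angle 2.2299 rad, distance 3874.1 km.
Leg B→C: central angle 1.2965 rad, distance 2252.5 km.
Total: 3874.1 + 2252.5 ≈ 6127 km.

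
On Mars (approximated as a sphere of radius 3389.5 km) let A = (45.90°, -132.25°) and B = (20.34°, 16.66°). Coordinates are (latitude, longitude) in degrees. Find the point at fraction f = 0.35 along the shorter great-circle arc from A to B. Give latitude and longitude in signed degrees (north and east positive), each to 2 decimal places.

69.15°, -70.97°

The central angle between A and B is δ = 1.8851 rad.
With f = 0.35, the slerp weights are sin((1−f)δ)/sin δ = 0.9894 and sin(fδ)/sin δ = 0.6445.
Weighted sum of the unit vectors: (0.9894)·(-0.4679,-0.5151,0.7181) + (0.6445)·(0.8983,0.2688,0.3476) = (0.1160, -0.3364, 0.9345).
Converting back: φ = atan2(z, √(x²+y²)) = 69.15°, λ = atan2(y, x) = -70.97°.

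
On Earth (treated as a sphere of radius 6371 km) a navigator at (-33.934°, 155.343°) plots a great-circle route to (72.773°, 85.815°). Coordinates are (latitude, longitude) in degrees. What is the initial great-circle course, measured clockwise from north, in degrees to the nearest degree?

342°

Δλ = -69.528° = -1.2135 rad.
y = sin Δλ · cos φ₂ = (-0.9368)(0.2962) = -0.2775
x = cos φ₁ sin φ₂ − sin φ₁ cos φ₂ cos Δλ = (0.8297)(0.9551) − (-0.5582)(0.2962)(0.3497) = 0.8503
θ = atan2(y, x) = -18.07°; adding 360° gives 342°.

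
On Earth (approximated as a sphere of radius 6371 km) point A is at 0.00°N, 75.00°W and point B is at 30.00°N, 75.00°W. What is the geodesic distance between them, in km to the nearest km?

With latitudes φ₁ = 0.000°, φ₂ = 30.000° and longitude difference Δλ = 0.000°:
cos c = sin φ₁ sin φ₂ + cos φ₁ cos φ₂ cos Δλ = (0.0000)(0.5000) + (1.0000)(0.8660)(1.0000) = 0.86603,
so c = arccos(0.86603) = 0.52360 rad.
Distance = R·c = 6371 × 0.5236 ≈ 3336 km.

3336 km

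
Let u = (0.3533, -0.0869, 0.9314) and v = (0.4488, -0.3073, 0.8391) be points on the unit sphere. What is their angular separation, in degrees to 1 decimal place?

14.8°

u·v = 0.9668; |u| = 0.9999, |v| = 1.0000.
cos θ = (u·v)/(|u||v|) = 0.9669, so θ = 14.8°.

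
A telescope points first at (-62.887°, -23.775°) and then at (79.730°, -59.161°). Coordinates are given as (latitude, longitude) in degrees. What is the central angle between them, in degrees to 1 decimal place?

144.1°

In radians: φ₁ = -1.0976, φ₂ = 1.3916, Δλ = -35.386° = -0.6176 rad.
cos c = sin φ₁ sin φ₂ + cos φ₁ cos φ₂ cos Δλ = (-0.8901)(0.9840) + (0.4557)(0.1783)(0.8153) = -0.80960,
so c = arccos(-0.80960) = 2.51427 rad.
So the angular separation is 144.1°.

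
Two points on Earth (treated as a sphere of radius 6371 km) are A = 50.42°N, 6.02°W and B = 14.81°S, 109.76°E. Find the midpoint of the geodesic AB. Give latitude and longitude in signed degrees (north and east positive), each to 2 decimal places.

Central angle δ = 2.0543 rad. Interpolating on the sphere with fraction f = 0.5:
P = [sin((1−f)δ)·A + sin(fδ)·B] / sin δ = 0.9667·A + 0.9667·B in Cartesian coordinates,
giving P = (0.2966, 0.8149, 0.4979), i.e. latitude 29.86°, longitude 70.00°.

29.86°, 70.00°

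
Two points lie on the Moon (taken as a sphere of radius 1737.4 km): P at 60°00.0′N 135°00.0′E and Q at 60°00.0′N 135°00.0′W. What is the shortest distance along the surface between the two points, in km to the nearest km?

In radians: φ₁ = 1.0472, φ₂ = 1.0472, Δλ = 90.000° = 1.5708 rad.
cos c = sin φ₁ sin φ₂ + cos φ₁ cos φ₂ cos Δλ = (0.8660)(0.8660) + (0.5000)(0.5000)(0.0000) = 0.75000,
so c = arccos(0.75000) = 0.72273 rad.
Distance = R·c = 1737.4 × 0.7227 ≈ 1256 km.

1256 km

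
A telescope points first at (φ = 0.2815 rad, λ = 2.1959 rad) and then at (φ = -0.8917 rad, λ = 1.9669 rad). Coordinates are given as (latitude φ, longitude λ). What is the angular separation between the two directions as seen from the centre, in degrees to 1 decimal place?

Let φ₁ = 0.2815 rad, φ₂ = -0.8917 rad, and Δλ = -0.2290 rad.
Haversine: a = sin²(Δφ/2) + cos φ₁ cos φ₂ sin²(Δλ/2) = 0.3064 + (0.9606)(0.6281)(0.0131) = 0.31427.
Central angle c = 2·arcsin(√a) = 1.19022 rad.
So the angular separation is 68.2°.

68.2°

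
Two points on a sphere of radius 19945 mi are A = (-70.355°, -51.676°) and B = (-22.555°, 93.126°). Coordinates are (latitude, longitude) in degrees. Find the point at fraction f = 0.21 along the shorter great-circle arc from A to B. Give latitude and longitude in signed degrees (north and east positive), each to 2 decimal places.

The central angle between A and B is δ = 1.4631 rad.
With f = 0.21, the slerp weights are sin((1−f)δ)/sin δ = 0.9205 and sin(fδ)/sin δ = 0.3042.
Weighted sum of the unit vectors: (0.9205)·(0.2085,-0.2637,-0.9418) + (0.3042)·(-0.0504,0.9221,-0.3836) = (0.1766, 0.0377, -0.9836).
Converting back: φ = atan2(z, √(x²+y²)) = -79.60°, λ = atan2(y, x) = 12.06°.

-79.60°, 12.06°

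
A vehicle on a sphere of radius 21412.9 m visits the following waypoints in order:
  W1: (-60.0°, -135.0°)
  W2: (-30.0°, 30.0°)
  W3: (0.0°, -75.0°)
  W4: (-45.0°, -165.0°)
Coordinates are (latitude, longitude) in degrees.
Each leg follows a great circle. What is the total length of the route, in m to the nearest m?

105431 m

Leg W1→W2: central angle 1.5560 rad, distance 33319.4 m.
Leg W2→W3: central angle 1.7969 rad, distance 38476.0 m.
Leg W3→W4: central angle 1.5708 rad, distance 33635.3 m.
Total: 33319.4 + 38476.0 + 33635.3 ≈ 105431 m.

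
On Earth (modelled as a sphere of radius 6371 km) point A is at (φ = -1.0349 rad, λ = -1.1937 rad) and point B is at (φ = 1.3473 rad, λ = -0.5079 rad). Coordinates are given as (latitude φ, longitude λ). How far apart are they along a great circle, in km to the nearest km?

15419 km

In radians: φ₁ = -1.0349, φ₂ = 1.3473, Δλ = 39.293° = 0.6858 rad.
cos c = sin φ₁ sin φ₂ + cos φ₁ cos φ₂ cos Δλ = (-0.8598)(0.9751) + (0.5106)(0.2216)(0.7739) = -0.75084,
so c = arccos(-0.75084) = 2.42013 rad.
Distance = R·c = 6371 × 2.4201 ≈ 15419 km.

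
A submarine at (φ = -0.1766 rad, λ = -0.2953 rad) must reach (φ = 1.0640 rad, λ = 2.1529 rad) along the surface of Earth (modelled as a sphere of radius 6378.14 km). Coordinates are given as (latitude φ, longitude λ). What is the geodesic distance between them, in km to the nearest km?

Let φ₁ = -0.1766 rad, φ₂ = 1.0640 rad, and Δλ = 2.4482 rad.
Haversine: a = sin²(Δφ/2) + cos φ₁ cos φ₂ sin²(Δλ/2) = 0.3379 + (0.9844)(0.4854)(0.8845) = 0.76055.
Central angle c = 2·arcsin(√a) = 2.11892 rad.
Distance = R·c = 6378.14 × 2.1189 ≈ 13515 km.

13515 km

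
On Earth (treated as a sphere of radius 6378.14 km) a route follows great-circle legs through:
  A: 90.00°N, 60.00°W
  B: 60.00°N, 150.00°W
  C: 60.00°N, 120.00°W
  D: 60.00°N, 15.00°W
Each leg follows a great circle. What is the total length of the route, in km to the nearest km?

Leg A→B: central angle 0.5236 rad, distance 3339.6 km.
Leg B→C: central angle 0.2595 rad, distance 1655.4 km.
Leg C→D: central angle 0.8158 rad, distance 5203.2 km.
Total: 3339.6 + 1655.4 + 5203.2 ≈ 10198 km.

10198 km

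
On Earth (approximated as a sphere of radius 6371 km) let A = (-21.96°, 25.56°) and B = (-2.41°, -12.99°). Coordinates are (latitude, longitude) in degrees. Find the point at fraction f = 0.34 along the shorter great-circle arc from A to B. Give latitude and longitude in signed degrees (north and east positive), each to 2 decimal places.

Central angle δ = 0.7371 rad. Interpolating on the sphere with fraction f = 0.34:
P = [sin((1−f)δ)·A + sin(fδ)·B] / sin δ = 0.6956·A + 0.3690·B in Cartesian coordinates,
giving P = (0.9412, 0.1955, -0.2756), i.e. latitude -16.00°, longitude 11.73°.

-16.00°, 11.73°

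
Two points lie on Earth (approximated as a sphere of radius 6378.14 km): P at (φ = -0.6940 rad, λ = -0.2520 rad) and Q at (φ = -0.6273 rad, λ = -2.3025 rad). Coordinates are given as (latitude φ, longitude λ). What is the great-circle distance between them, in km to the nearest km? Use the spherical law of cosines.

9455 km

Let φ₁ = -0.6940 rad, φ₂ = -0.6273 rad, and Δλ = -2.0505 rad.
cos c = sin φ₁ sin φ₂ + cos φ₁ cos φ₂ cos Δλ = (-0.6396)(-0.5870) + (0.7687)(0.8096)(-0.4615) = 0.08821,
so c = arccos(0.08821) = 1.48247 rad.
Distance = R·c = 6378.14 × 1.4825 ≈ 9455 km.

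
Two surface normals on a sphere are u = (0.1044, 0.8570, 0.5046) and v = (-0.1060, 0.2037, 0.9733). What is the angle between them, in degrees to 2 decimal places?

49.11°

u·v = 0.6546; |u| = 1.0000, |v| = 1.0000.
cos θ = (u·v)/(|u||v|) = 0.6546, so θ = 49.11°.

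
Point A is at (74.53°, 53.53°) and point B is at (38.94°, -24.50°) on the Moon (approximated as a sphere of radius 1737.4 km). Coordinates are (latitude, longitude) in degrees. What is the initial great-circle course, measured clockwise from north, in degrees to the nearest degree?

Δλ = -78.030° = -1.3619 rad.
y = sin Δλ · cos φ₂ = (-0.9783)(0.7778) = -0.7609
x = cos φ₁ sin φ₂ − sin φ₁ cos φ₂ cos Δλ = (0.2667)(0.6285) − (0.9638)(0.7778)(0.2074) = 0.0122
θ = atan2(y, x) = -89.08°; adding 360° gives 271°.

271°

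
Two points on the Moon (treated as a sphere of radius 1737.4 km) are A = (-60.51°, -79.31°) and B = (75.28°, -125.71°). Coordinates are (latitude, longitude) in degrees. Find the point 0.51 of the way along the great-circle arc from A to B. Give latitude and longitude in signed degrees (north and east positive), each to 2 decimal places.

Central angle δ = 2.4274 rad. Interpolating on the sphere with fraction f = 0.51:
P = [sin((1−f)δ)·A + sin(fδ)·B] / sin δ = 1.4170·A + 1.4429·B in Cartesian coordinates,
giving P = (-0.0846, -0.9831, 0.1621), i.e. latitude 9.33°, longitude -94.92°.

9.33°, -94.92°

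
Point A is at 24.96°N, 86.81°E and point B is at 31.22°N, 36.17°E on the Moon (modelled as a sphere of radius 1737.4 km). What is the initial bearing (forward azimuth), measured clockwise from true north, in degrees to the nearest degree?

Δλ = -50.640° = -0.8838 rad.
y = sin Δλ · cos φ₂ = (-0.7732)(0.8552) = -0.6612
x = cos φ₁ sin φ₂ − sin φ₁ cos φ₂ cos Δλ = (0.9066)(0.5183) − (0.4220)(0.8552)(0.6342) = 0.2411
θ = atan2(y, x) = -69.97°; adding 360° gives 290°.

290°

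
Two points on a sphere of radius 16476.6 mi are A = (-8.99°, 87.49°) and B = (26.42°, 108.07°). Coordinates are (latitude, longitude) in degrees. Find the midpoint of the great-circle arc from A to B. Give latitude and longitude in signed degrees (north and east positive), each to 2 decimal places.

8.85°, 97.27°

The central angle between A and B is δ = 0.7097 rad.
With f = 0.5, the slerp weights are sin((1−f)δ)/sin δ = 0.5332 and sin(fδ)/sin δ = 0.5332.
Weighted sum of the unit vectors: (0.5332)·(0.0433,0.9868,-0.1563) + (0.5332)·(-0.2778,0.8514,0.4449) = (-0.1251, 0.9801, 0.1539).
Converting back: φ = atan2(z, √(x²+y²)) = 8.85°, λ = atan2(y, x) = 97.27°.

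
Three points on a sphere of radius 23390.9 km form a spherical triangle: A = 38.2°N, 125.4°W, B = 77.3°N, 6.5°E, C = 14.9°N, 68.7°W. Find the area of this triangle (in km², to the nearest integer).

319982053 km²

Side lengths (central angles): a = 1.2607, b = 0.9570, c = 1.0611 rad; semiperimeter s = 1.6394.
By l'Huilier's theorem, tan(E/4) = √[tan(s/2) tan((s−a)/2) tan((s−b)/2) tan((s−c)/2)], giving spherical excess E = 0.5848 rad.
Area = E·R² = 0.5848 × (23390.9)² ≈ 319982053 km².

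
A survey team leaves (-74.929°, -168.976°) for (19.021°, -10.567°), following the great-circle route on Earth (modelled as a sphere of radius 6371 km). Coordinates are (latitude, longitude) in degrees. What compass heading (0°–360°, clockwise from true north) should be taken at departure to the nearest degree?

156°

With φ₁ = -1.3078, φ₂ = 0.3320, Δλ = 2.7648 rad, the forward-azimuth formula gives
θ = atan2( sin Δλ cos φ₂ , cos φ₁ sin φ₂ − sin φ₁ cos φ₂ cos Δλ ) = atan2(0.3479, -0.7641) = 155.52°.
So the initial bearing is 156°.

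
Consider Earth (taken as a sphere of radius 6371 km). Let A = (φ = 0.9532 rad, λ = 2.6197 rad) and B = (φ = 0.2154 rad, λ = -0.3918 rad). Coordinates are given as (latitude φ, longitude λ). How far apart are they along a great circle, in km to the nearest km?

With latitudes φ₁ = 54.614°, φ₂ = 12.342° and longitude difference Δλ = -172.546°:
cos c = sin φ₁ sin φ₂ + cos φ₁ cos φ₂ cos Δλ = (0.8153)(0.2137) + (0.5791)(0.9769)(-0.9915) = -0.38666,
so c = arccos(-0.38666) = 1.96780 rad.
Distance = R·c = 6371 × 1.9678 ≈ 12537 km.

12537 km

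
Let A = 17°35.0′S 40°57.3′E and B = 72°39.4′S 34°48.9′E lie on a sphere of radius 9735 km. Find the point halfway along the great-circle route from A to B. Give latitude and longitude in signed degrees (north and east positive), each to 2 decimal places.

-45.15°, 39.49°

Central angle δ = 0.9632 rad. Interpolating on the sphere with fraction f = 0.5:
P = [sin((1−f)δ)·A + sin(fδ)·B] / sin δ = 0.5642·A + 0.5642·B in Cartesian coordinates,
giving P = (0.5442, 0.4485, -0.7090), i.e. latitude -45.15°, longitude 39.49°.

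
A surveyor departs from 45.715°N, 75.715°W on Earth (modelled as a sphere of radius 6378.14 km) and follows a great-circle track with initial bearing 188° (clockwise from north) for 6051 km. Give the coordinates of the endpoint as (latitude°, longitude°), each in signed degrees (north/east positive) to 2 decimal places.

-8.32°, -82.28°

Angular distance δ = d/R = 6051/6378.14 = 0.94871 rad; initial bearing θ = 3.2812 rad.
sin φ₂ = sin φ₁ cos δ + cos φ₁ sin δ cos θ = (0.7159)(0.5827) + (0.6982)(0.8127)(-0.9903) = -0.1447, so φ₂ = -8.32°.
Δλ = atan2(sin θ sin δ cos φ₁, cos δ − sin φ₁ sin φ₂) = atan2(-0.0790, 0.6863) = -6.564°.
λ₂ = -75.715° − 6.564° = -82.28°.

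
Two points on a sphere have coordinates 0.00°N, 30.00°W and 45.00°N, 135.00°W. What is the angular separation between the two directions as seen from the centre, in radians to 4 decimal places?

1.7548 rad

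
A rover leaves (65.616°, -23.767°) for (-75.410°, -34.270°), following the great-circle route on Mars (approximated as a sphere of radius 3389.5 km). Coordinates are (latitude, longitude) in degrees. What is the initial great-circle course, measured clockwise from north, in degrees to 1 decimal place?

184.2°

With φ₁ = 1.1452, φ₂ = -1.3162, Δλ = -0.1833 rad, the forward-azimuth formula gives
θ = atan2( sin Δλ cos φ₂ , cos φ₁ sin φ₂ − sin φ₁ cos φ₂ cos Δλ ) = atan2(-0.0459, -0.6251) = -175.80°.
Adding 360° brings this into [0°, 360°): 184.2°.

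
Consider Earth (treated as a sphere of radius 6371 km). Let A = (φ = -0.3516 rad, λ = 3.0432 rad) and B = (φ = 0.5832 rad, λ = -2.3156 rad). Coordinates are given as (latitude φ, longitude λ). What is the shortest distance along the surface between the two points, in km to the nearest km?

8184 km

In radians: φ₁ = -0.3516, φ₂ = 0.5832, Δλ = 52.963° = 0.9244 rad.
cos c = sin φ₁ sin φ₂ + cos φ₁ cos φ₂ cos Δλ = (-0.3444)(0.5507) + (0.9388)(0.8347)(0.6023) = 0.28235,
so c = arccos(0.28235) = 1.28456 rad.
Distance = R·c = 6371 × 1.2846 ≈ 8184 km.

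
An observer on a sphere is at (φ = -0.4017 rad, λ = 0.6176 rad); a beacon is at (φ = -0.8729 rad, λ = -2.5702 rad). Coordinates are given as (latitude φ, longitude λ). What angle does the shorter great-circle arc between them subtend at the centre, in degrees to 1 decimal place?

106.9°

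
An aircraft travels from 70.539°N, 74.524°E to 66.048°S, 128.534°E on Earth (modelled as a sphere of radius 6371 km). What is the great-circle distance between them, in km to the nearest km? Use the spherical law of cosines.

Let φ₁ = 1.2311 rad, φ₂ = -1.1528 rad, and Δλ = 0.9427 rad.
cos c = sin φ₁ sin φ₂ + cos φ₁ cos φ₂ cos Δλ = (0.9429)(-0.9139) + (0.3332)(0.4060)(0.5876) = -0.78219,
so c = arccos(-0.78219) = 2.46897 rad.
Distance = R·c = 6371 × 2.4690 ≈ 15730 km.

15730 km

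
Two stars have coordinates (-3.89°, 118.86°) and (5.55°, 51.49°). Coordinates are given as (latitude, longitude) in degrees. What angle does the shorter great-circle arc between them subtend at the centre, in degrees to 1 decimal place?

67.9°

In radians: φ₁ = -0.0679, φ₂ = 0.0969, Δλ = -67.370° = -1.1758 rad.
Haversine: a = sin²(Δφ/2) + cos φ₁ cos φ₂ sin²(Δλ/2) = 0.0068 + (0.9977)(0.9953)(0.3076) = 0.31223.
Central angle c = 2·arcsin(√a) = 1.18583 rad.
So the angular separation is 67.9°.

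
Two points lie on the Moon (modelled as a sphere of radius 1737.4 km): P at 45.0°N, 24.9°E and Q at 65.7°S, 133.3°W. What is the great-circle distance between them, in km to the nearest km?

4735 km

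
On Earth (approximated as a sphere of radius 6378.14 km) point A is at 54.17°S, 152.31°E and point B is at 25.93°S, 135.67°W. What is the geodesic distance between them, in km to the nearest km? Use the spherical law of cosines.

Let φ₁ = -0.9454 rad, φ₂ = -0.4526 rad, and Δλ = 1.2570 rad.
cos c = sin φ₁ sin φ₂ + cos φ₁ cos φ₂ cos Δλ = (-0.8108)(-0.4373) + (0.5854)(0.8993)(0.3087) = 0.51703,
so c = arccos(0.51703) = 1.02742 rad.
Distance = R·c = 6378.14 × 1.0274 ≈ 6553 km.

6553 km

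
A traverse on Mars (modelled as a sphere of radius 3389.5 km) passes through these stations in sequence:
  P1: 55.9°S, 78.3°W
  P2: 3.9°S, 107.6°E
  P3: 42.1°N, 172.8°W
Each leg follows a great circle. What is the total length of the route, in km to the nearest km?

12125 km

Leg P1→P2: central angle 2.0945 rad, distance 7099.2 km.
Leg P2→P3: central angle 1.4827 rad, distance 5025.4 km.
Total: 7099.2 + 5025.4 ≈ 12125 km.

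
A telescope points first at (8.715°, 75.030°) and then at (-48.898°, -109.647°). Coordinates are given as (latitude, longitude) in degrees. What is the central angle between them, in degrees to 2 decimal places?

With latitudes φ₁ = 8.715°, φ₂ = -48.898° and longitude difference Δλ = 175.323°:
cos c = sin φ₁ sin φ₂ + cos φ₁ cos φ₂ cos Δλ = (0.1515)(-0.7535) + (0.9885)(0.6574)(-0.9967) = -0.76182,
so c = arccos(-0.76182) = 2.43692 rad.
So the angular separation is 139.63°.

139.63°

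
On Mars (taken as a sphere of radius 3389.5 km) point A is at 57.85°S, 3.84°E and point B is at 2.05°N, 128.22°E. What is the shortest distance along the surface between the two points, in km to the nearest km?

6466 km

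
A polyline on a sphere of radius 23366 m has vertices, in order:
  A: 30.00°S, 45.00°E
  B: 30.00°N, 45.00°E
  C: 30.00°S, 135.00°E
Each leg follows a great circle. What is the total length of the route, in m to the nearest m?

67076 m

Leg A→B: central angle 1.0472 rad, distance 24468.8 m.
Leg B→C: central angle 1.8235 rad, distance 42607.4 m.
Total: 24468.8 + 42607.4 ≈ 67076 m.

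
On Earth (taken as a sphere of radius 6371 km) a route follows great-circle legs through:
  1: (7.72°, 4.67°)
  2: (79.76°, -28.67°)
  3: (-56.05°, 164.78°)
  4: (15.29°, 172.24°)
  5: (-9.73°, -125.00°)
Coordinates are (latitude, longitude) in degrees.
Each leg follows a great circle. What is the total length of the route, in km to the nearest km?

Leg 1→2: central angle 1.2877 rad, distance 8203.7 km.
Leg 2→3: central angle 2.7211 rad, distance 17335.8 km.
Leg 3→4: central angle 1.2499 rad, distance 7963.3 km.
Leg 4→5: central angle 1.1695 rad, distance 7451.0 km.
Total: 8203.7 + 17335.8 + 7963.3 + 7451.0 ≈ 40954 km.

40954 km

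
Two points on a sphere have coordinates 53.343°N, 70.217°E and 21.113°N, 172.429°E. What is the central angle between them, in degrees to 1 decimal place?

80.1°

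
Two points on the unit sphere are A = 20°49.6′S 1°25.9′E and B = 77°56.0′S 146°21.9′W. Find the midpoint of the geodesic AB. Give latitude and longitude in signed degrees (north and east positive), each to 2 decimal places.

-60.13°, -6.93°

The central angle between A and B is δ = 1.3874 rad.
With f = 0.5, the slerp weights are sin((1−f)δ)/sin δ = 0.6503 and sin(fδ)/sin δ = 0.6503.
Weighted sum of the unit vectors: (0.6503)·(0.9344,0.0234,-0.3555) + (0.6503)·(-0.1741,-0.1158,-0.9779) = (0.4944, -0.0601, -0.8671).
Converting back: φ = atan2(z, √(x²+y²)) = -60.13°, λ = atan2(y, x) = -6.93°.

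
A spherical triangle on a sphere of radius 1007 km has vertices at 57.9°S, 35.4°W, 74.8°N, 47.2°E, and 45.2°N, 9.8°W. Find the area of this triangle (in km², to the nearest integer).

Side lengths (central angles): a = 0.6675, b = 1.8374, c = 2.4973 rad; semiperimeter s = 2.5011.
By l'Huilier's theorem, tan(E/4) = √[tan(s/2) tan((s−a)/2) tan((s−b)/2) tan((s−c)/2)], giving spherical excess E = 0.2019 rad.
Area = E·R² = 0.2019 × (1007)² ≈ 204698 km².

204698 km²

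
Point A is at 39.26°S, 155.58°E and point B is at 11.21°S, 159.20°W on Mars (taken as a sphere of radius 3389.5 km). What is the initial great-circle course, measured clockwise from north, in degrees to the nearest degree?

Δλ = 45.220° = 0.7892 rad.
y = sin Δλ · cos φ₂ = (0.7098)(0.9809) = 0.6963
x = cos φ₁ sin φ₂ − sin φ₁ cos φ₂ cos Δλ = (0.7743)(-0.1944) − (-0.6328)(0.9809)(0.7044) = 0.2867
θ = atan2(y, x) = 67.62°, so the bearing is 68°.

68°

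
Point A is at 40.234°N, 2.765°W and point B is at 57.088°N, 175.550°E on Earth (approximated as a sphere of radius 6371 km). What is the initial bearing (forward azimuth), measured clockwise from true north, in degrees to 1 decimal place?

0.9°

Δλ = 178.315° = 3.1122 rad.
y = sin Δλ · cos φ₂ = (0.0294)(0.5434) = 0.0160
x = cos φ₁ sin φ₂ − sin φ₁ cos φ₂ cos Δλ = (0.7634)(0.8395) − (0.6459)(0.5434)(-0.9996) = 0.9917
θ = atan2(y, x) = 0.92°, so the bearing is 0.9°.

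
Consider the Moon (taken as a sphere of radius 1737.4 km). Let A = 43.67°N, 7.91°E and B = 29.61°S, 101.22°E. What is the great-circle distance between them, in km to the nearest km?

In radians: φ₁ = 0.7622, φ₂ = -0.5168, Δλ = 93.310° = 1.6286 rad.
cos c = sin φ₁ sin φ₂ + cos φ₁ cos φ₂ cos Δλ = (0.6905)(-0.4941) + (0.7233)(0.8694)(-0.0577) = -0.37748,
so c = arccos(-0.37748) = 1.95787 rad.
Distance = R·c = 1737.4 × 1.9579 ≈ 3402 km.

3402 km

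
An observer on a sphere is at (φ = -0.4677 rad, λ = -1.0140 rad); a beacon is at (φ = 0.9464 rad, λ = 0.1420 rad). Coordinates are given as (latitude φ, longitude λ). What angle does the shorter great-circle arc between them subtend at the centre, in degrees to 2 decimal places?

With latitudes φ₁ = -26.797°, φ₂ = 54.225° and longitude difference Δλ = 66.234°:
cos c = sin φ₁ sin φ₂ + cos φ₁ cos φ₂ cos Δλ = (-0.4508)(0.8113) + (0.8926)(0.5846)(0.4030) = -0.15547,
so c = arccos(-0.15547) = 1.72690 rad.
So the angular separation is 98.94°.

98.94°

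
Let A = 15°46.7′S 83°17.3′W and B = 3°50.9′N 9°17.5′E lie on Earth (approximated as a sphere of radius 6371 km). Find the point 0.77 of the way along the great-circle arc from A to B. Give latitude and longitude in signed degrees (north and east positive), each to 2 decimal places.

-2.06°, -11.40°

Central angle δ = 1.6323 rad. Interpolating on the sphere with fraction f = 0.77:
P = [sin((1−f)δ)·A + sin(fδ)·B] / sin δ = 0.3674·A + 0.9529·B in Cartesian coordinates,
giving P = (0.9796, -0.1976, -0.0359), i.e. latitude -2.06°, longitude -11.40°.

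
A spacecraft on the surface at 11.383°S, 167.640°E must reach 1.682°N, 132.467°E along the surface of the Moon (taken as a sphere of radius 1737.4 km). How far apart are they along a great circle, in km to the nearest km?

1132 km

With latitudes φ₁ = -11.383°, φ₂ = 1.682° and longitude difference Δλ = -35.173°:
Haversine: a = sin²(Δφ/2) + cos φ₁ cos φ₂ sin²(Δλ/2) = 0.0129 + (0.9803)(0.9996)(0.0913) = 0.10240.
Central angle c = 2·arcsin(√a) = 0.65146 rad.
Distance = R·c = 1737.4 × 0.6515 ≈ 1132 km.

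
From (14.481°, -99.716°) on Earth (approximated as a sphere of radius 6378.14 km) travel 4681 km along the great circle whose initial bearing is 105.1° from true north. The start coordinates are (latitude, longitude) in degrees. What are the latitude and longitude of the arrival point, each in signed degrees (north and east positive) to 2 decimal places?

0.96°, -59.42°

Angular distance δ = d/R = 4681/6378.14 = 0.73391 rad; initial bearing θ = 1.8343 rad.
sin φ₂ = sin φ₁ cos δ + cos φ₁ sin δ cos θ = (0.2501)(0.7426) + (0.9682)(0.6698)(-0.2605) = 0.0167, so φ₂ = 0.96°.
Δλ = atan2(sin θ sin δ cos φ₁, cos δ − sin φ₁ sin φ₂) = atan2(0.6261, 0.7384) = 40.297°.
λ₂ = -99.716° + 40.297° = -59.42°.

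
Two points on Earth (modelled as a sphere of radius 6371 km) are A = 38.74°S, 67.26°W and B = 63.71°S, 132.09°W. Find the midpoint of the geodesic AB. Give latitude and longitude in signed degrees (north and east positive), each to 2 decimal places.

The central angle between A and B is δ = 0.7841 rad.
With f = 0.5, the slerp weights are sin((1−f)δ)/sin δ = 0.5411 and sin(fδ)/sin δ = 0.5411.
Weighted sum of the unit vectors: (0.5411)·(0.3015,-0.7194,-0.6258) + (0.5411)·(-0.2969,-0.3287,-0.8966) = (0.0025, -0.5671, -0.8237).
Converting back: φ = atan2(z, √(x²+y²)) = -55.45°, λ = atan2(y, x) = -89.75°.

-55.45°, -89.75°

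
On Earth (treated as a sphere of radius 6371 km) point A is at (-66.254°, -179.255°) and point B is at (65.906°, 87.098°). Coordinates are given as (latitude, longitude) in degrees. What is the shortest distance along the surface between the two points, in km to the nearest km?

Let φ₁ = -1.1564 rad, φ₂ = 1.1503 rad, and Δλ = -1.6344 rad.
cos c = sin φ₁ sin φ₂ + cos φ₁ cos φ₂ cos Δλ = (-0.9153)(0.9129) + (0.4027)(0.4082)(-0.0636) = -0.84605,
so c = arccos(-0.84605) = 2.57933 rad.
Distance = R·c = 6371 × 2.5793 ≈ 16433 km.

16433 km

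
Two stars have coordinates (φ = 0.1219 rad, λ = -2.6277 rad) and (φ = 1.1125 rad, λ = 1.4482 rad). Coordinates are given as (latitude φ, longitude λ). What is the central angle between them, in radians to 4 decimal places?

Let φ₁ = 0.1219 rad, φ₂ = 1.1125 rad, and Δλ = -2.2073 rad.
cos c = sin φ₁ sin φ₂ + cos φ₁ cos φ₂ cos Δλ = (0.1216)(0.8968) + (0.9926)(0.4424)(-0.5944) = -0.15196,
so c = arccos(-0.15196) = 1.72335 rad.
So the angular separation is 1.7233 rad.

1.7233 rad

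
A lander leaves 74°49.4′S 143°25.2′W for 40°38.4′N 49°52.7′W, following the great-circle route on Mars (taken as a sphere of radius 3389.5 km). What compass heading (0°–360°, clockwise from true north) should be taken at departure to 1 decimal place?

Δλ = 93.542° = 1.6326 rad.
y = sin Δλ · cos φ₂ = (0.9981)(0.7588) = 0.7574
x = cos φ₁ sin φ₂ − sin φ₁ cos φ₂ cos Δλ = (0.2618)(0.6513) − (-0.9651)(0.7588)(-0.0618) = 0.1253
θ = atan2(y, x) = 80.61°, so the bearing is 80.6°.

80.6°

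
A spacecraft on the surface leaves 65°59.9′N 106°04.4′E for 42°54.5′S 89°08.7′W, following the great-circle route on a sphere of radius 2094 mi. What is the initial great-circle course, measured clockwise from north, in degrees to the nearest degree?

With φ₁ = 1.1519, φ₂ = -0.7489, Δλ = 2.8760 rad, the forward-azimuth formula gives
θ = atan2( sin Δλ cos φ₂ , cos φ₁ sin φ₂ − sin φ₁ cos φ₂ cos Δλ ) = atan2(0.1923, 0.3687) = 27.54°.
So the initial bearing is 28°.

28°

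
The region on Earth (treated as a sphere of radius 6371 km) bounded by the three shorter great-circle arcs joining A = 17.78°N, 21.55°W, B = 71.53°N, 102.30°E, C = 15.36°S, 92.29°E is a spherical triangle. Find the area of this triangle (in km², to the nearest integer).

71857986 km²

Side lengths (central angles): a = 1.5212, b = 2.0398, c = 1.4489 rad; semiperimeter s = 2.5049.
By l'Huilier's theorem, tan(E/4) = √[tan(s/2) tan((s−a)/2) tan((s−b)/2) tan((s−c)/2)], giving spherical excess E = 1.7704 rad.
Area = E·R² = 1.7704 × (6371)² ≈ 71857986 km².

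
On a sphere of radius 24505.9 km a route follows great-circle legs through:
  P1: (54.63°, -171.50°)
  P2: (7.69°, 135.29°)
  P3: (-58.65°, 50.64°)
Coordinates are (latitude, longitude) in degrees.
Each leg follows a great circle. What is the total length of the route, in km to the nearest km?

67099 km

Leg P1→P2: central angle 1.1010 rad, distance 26982.1 km.
Leg P2→P3: central angle 1.6370 rad, distance 40117.4 km.
Total: 26982.1 + 40117.4 ≈ 67099 km.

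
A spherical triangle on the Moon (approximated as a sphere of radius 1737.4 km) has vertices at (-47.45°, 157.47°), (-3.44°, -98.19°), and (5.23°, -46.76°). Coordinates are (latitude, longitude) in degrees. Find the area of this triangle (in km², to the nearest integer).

Side lengths (central angles): a = 0.9093, b = 2.3203, c = 1.6941 rad; semiperimeter s = 2.4618.
By l'Huilier's theorem, tan(E/4) = √[tan(s/2) tan((s−a)/2) tan((s−b)/2) tan((s−c)/2)], giving spherical excess E = 1.0995 rad.
Area = E·R² = 1.0995 × (1737.4)² ≈ 3318774 km².

3318774 km²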